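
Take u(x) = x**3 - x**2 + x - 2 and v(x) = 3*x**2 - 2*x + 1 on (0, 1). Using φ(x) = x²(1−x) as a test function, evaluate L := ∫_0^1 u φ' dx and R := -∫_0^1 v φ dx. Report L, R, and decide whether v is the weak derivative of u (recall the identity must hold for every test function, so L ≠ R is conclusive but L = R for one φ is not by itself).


LHS = -1/12, RHS = -1/12. Yes, v = u' weakly.

u(x) = x**3 - x**2 + x - 2, classical derivative u'(x) = 3*x**2 - 2*x + 1.
φ(x) = x²(1−x), so φ'(x) = x*(2 - 3*x).
Note φ(0) = φ(1) = 0, so the boundary term u·φ vanishes.
LHS = ∫_0^1 u(x) φ'(x) dx = ∫_0^1 (-3*x^5 + 5*x^4 - 5*x^3 + 8*x^2 - 4*x) dx. Term by term:
  ∫_0^1 -3*x^5 dx = -1/2;  ∫_0^1 5*x^4 dx = 1;  ∫_0^1 -5*x^3 dx = -5/4;
  ∫_0^1 8*x^2 dx = 8/3;  ∫_0^1 -4*x dx = -2.
Sum: -1/2 + 1 − 5/4 + 8/3 − 2 = -1/12.
So LHS = -1/12.
∫_0^1 v(x) φ(x) dx = ∫_0^1 (-3*x^5 + 5*x^4 - 3*x^3 + x^2) dx. Term by term:
  ∫_0^1 -3*x^5 dx = -1/2;  ∫_0^1 5*x^4 dx = 1;  ∫_0^1 -3*x^3 dx = -3/4;
  ∫_0^1 x^2 dx = 1/3.
Sum: -1/2 + 1 − 3/4 + 1/3 = 1/12.
So RHS = -∫_0^1 v(x) φ(x) dx = -1/12.
LHS = RHS, so the identity holds for this test φ.
Moreover u is smooth here and v(x) = u'(x) = 3*x**2 - 2*x + 1 pointwise, so the identity holds for every test function. Hence v is the weak derivative of u.


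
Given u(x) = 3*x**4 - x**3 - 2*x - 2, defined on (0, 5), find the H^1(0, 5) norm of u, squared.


||u||_{H^1}^2 = 256558385/84

The H^1 norm (squared) on an interval (0, L) is
  ||u||_{H^1}^2 = ∫_0^L u(x)^2 dx + ∫_0^L u'(x)^2 dx.
Compute u'(x) = 12*x**3 - 3*x**2 - 2.
Then u(x)^2 = 9*x**8 - 6*x**7 + x**6 - 12*x**5 - 8*x**4 + 4*x**3 + 4*x**2 + 8*x + 4 and u'(x)^2 = 144*x**6 - 72*x**5 + 9*x**4 - 48*x**3 + 12*x**2 + 4.
Integrate each monomial from 0 to 5 using ∫_0^5 c·x^n dx = c·5^(n+1)/(n+1):
  ∫_0^5 u(x)^2 dx = ∫_0^5 (9*x^8 - 6*x^7 + x^6 - 12*x^5 - 8*x^4 + 4*x^3 + 4*x^2 + 8*x + 4) dx. Term by term:
    ∫_0^5 9*x^8 dx = 1953125;  ∫_0^5 -6*x^7 dx = -1171875/4;  ∫_0^5 x^6 dx = 78125/7;
    ∫_0^5 -12*x^5 dx = -31250;  ∫_0^5 -8*x^4 dx = -5000;  ∫_0^5 4*x^3 dx = 625;
    ∫_0^5 4*x^2 dx = 500/3;  ∫_0^5 8*x dx = 100;  ∫_0^5 4 dx = 20.
  Sum: 1953125 − 1171875/4 + 78125/7 − 31250 − 5000 + 625 + 500/3 + 100 + 20 = 137422205/84.
  ∫_0^5 u'(x)^2 dx = ∫_0^5 (144*x^6 - 72*x^5 + 9*x^4 - 48*x^3 + 12*x^2 + 4) dx. Term by term:
    ∫_0^5 144*x^6 dx = 11250000/7;  ∫_0^5 -72*x^5 dx = -187500;  ∫_0^5 9*x^4 dx = 5625;
    ∫_0^5 -48*x^3 dx = -7500;  ∫_0^5 12*x^2 dx = 500;  ∫_0^5 4 dx = 20.
  Sum: 11250000/7 − 187500 + 5625 − 7500 + 500 + 20 = 9928015/7.
Adding: ||u||_{H^1}^2 = 137422205/84 + 9928015/7 = 256558385/84.


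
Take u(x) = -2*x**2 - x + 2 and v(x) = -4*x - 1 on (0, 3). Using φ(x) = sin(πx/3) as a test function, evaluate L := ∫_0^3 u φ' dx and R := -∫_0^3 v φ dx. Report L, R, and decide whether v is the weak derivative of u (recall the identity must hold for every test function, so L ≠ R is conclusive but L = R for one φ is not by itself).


LHS = 42/π, RHS = 42/π. Yes, v = u' weakly.

u(x) = -2*x**2 - x + 2, classical derivative u'(x) = -4*x - 1.
φ(x) = sin(πx/3), so φ'(x) = π*cos(π*x/3)/3.
Note φ(0) = φ(3) = 0, so the boundary term u·φ vanishes.
LHS = ∫_0^3 u(x) φ'(x) dx = ∫_0^3 (-2*π*x^2*cos(π*x/3)/3 - π*x*cos(π*x/3)/3 + 2*π*cos(π*x/3)/3) dx. Term by term:
  ∫_0^3 2*π*cos(π*x/3)/3 dx = 0;  ∫_0^3 -2*π*x^2*cos(π*x/3)/3 dx = 36/π;  ∫_0^3 -π*x*cos(π*x/3)/3 dx = 6/π.
Sum: 0 + 36/π + 6/π = 42/π.
So LHS = 42/π.
∫_0^3 v(x) φ(x) dx = ∫_0^3 (-4*x*sin(π*x/3) - sin(π*x/3)) dx. Term by term:
  ∫_0^3 -sin(π*x/3) dx = -6/π;  ∫_0^3 -4*x*sin(π*x/3) dx = -36/π.
Sum: -6/π − 36/π = -42/π.
So RHS = -∫_0^3 v(x) φ(x) dx = 42/π.
LHS = RHS, so the identity holds for this test φ.
Moreover u is smooth here and v(x) = u'(x) = -4*x - 1 pointwise, so the identity holds for every test function. Hence v is the weak derivative of u.


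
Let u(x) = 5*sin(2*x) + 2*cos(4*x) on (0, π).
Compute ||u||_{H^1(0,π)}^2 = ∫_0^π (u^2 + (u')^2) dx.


||u||_{H^1(0,π)}^2 = 193*π/2

u'(x) = -8*sin(4*x) + 10*cos(2*x).
Expand u² and (u')² and integrate term by term on (0, π), using: for integers n ≥ 1, ∫_0^π sin²(nx) dx = ∫_0^π cos²(nx) dx = π/2; for n ≠ n', ∫_0^π sin(nx)sin(n'x) dx = ∫_0^π cos(nx)cos(n'x) dx = 0; and by product-to-sum, ∫_0^π sin(nx)cos(n'x) dx = ½∫_0^π [sin((n+n')x) + sin((n−n')x)] dx, which is 0 when n+n' is even and 2n/(n²−n'²) when n+n' is odd (it need not vanish on (0, π)).
  u² squared terms: (2)²·∫cos(4x)² dx = 4·π/2 = 2*π;  (5)²·∫sin(2x)² dx = 25·π/2 = 25*π/2.
  u² cross terms: 2·(2)·(5)·∫cos(4x)·sin(2x) dx = 20·(0) = 0.
  So ∫_0^π u² dx = 2*π + 25*π/2 + 0 = 29*π/2.
  (u')² squared terms: (-8)²·∫sin(4x)² dx = 64·π/2 = 32*π;  (10)²·∫cos(2x)² dx = 100·π/2 = 50*π.
  (u')² cross terms: 2·(-8)·(10)·∫sin(4x)·cos(2x) dx = -160·(0) = 0.
  So ∫_0^π (u')² dx = 32*π + 50*π + 0 = 82*π.
||u||_{H^1}^2 = (29*π/2) + (82*π) = 193*π/2.


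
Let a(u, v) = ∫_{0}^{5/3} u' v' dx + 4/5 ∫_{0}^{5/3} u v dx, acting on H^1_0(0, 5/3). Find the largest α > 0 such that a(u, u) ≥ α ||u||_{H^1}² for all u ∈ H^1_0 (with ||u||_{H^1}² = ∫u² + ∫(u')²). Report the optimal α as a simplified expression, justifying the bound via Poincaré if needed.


α = (20 + 9*π^2)/(25 + 9*π^2)

Coercivity of a(·,·) on H^1_0(0, 5/3) means a(u, u) ≥ α ||u||_{H^1}² for every u ∈ H^1_0.
The interval has length L = 5/3, and Poincaré/coercivity depend only on L. Here a(u, u) = ∫(u')² + (4/5)·∫u².
Here 0 < c = 4/5 < 1. The condition a(u,u) ≥ α||u||_{H^1}² reads (1−α)∫(u')² ≥ (α−c)∫u². Any admissible α is ≤ 1 (rapidly oscillating u have ∫u²/∫(u')² → 0), and α = 1 would force 0 ≥ (1−c)∫u², impossible since c < 1; so 1−α > 0. By the sharp Poincaré inequality on H^1_0 of an interval of length L, ∫(u')² ≥ (π/L)²∫u² with equality for the first sine mode sin(π(x−x₀)/L) (x₀ the left endpoint), so the inequality holds for all u iff (1−α)(π/L)² ≥ α − c, i.e. α ≤ ((π/L)² + c)/((π/L)² + 1) = (1 + c(L/π)²)/(1 + (L/π)²). With (π/L)² = 9*π^2/25 and c = 4/5, the largest admissible constant is α = ((π/L)² + c)/((π/L)² + 1).
Simplifying, α = (20 + 9*π^2)/(25 + 9*π^2).


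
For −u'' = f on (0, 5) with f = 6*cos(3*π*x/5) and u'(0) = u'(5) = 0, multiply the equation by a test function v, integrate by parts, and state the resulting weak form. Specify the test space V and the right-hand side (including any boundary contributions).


V = H^1(0, 5) (no boundary constraint on v; u is determined up to an additive constant); weak form: ∫_0^5 u'v' dx = ∫_0^5 (6*cos(3*π*x/5)) v dx for all v ∈ V.

Multiply both sides by a test function v and integrate from 0 to 5:
  ∫_0^5 −u''(x) v(x) dx = ∫_0^5 f(x) v(x) dx.
Integrate the LHS by parts once:
  ∫_0^5 −u'' v dx = −[u'(x) v(x)]_0^5 + ∫_0^5 u'(x) v'(x) dx.
Thus ∫_0^5 u'(x) v'(x) dx = ∫_0^5 f(x) v(x) dx + [u'(x) v(x)]_0^5.
Choose V so that boundary terms are either known or forced to vanish.
u has homogeneous Neumann: u'(0) = u'(5) = 0. So [u' v]_0^5 = 0·v(5) − 0·v(0) = 0 for any v; take V = H^1(0, 5).
Weak formulation: find u (satisfying any essential BC) such that ∫_0^5 u'(x) v'(x) dx = ∫_0^5 f v dx for all v ∈ V (homogeneous Neumann, so boundary terms vanish).
Substituting f(x) = 6*cos(3*π*x/5), the right-hand side is ∫_0^5 (6*cos(3*π*x/5)) v dx.
Compatibility check (pure Neumann): taking v ≡ 1 ∈ V gives 0 = ∫_0^5 f dx + (0) − (0), i.e. ∫_0^5 f dx must equal u'(0) − u'(5) = 0. Indeed ∫_0^5 (6*cos(3*π*x/5)) dx = 0, so the data are compatible. The solution is then unique only up to an additive constant (fix it e.g. by requiring ∫_0^5 u dx = 0).


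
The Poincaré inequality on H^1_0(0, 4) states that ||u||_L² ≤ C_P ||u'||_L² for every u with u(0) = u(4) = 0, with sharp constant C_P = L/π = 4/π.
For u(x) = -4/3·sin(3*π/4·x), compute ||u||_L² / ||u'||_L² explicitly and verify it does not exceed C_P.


||u||_L² / ||u'||_L² = 4/(3*π) < C_P = 4/π.

u(x) = -4/3·sin(3*π/4·x), so u'(x) = -π*cos(3*π*x/4).
Writing u(x) = A·sin(kπx/L) with A = -4/3 and k = 3, use ∫_0^L sin²(kπx/L) dx = L/2 and ∫_0^L cos²(kπx/L) dx = L/2.
u² = 16/9·sin²(3*π/4·x) and (u')² = π^2·cos²(3*π/4·x), and each of sin², cos² integrates to L/2 = 2 over (0, 4).
∫_0^4 u² dx = 32/9, so ||u||_L² = 4*sqrt(2)/3.
∫_0^4 (u')² dx = 2*π^2, so ||u'||_L² = sqrt(2)*π.
Ratio ||u||_L² / ||u'||_L² = 4/(3*π).
Sharp Poincaré constant on H^1_0(0, 4) is C_P = L/π = 4/π, achieved by sin(π/4·x).
This is the k = 3 harmonic; the ratio L/(kπ) is strictly less than C_P = L/π, consistent with the sharp inequality ||u||_L² ≤ C_P ||u'||_L².


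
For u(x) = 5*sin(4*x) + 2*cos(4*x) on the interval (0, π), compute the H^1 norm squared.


||u||_{H^1(0,π)}^2 = 493*π/2

u'(x) = -8*sin(4*x) + 20*cos(4*x).
Expand u² and (u')² and integrate term by term on (0, π), using: for integers n ≥ 1, ∫_0^π sin²(nx) dx = ∫_0^π cos²(nx) dx = π/2; for n ≠ n', ∫_0^π sin(nx)sin(n'x) dx = ∫_0^π cos(nx)cos(n'x) dx = 0; and by product-to-sum, ∫_0^π sin(nx)cos(n'x) dx = ½∫_0^π [sin((n+n')x) + sin((n−n')x)] dx, which is 0 when n+n' is even and 2n/(n²−n'²) when n+n' is odd (it need not vanish on (0, π)).
  u² squared terms: (2)²·∫cos(4x)² dx = 4·π/2 = 2*π;  (5)²·∫sin(4x)² dx = 25·π/2 = 25*π/2.
  u² cross terms: 2·(2)·(5)·∫cos(4x)·sin(4x) dx = 20·(0) = 0.
  So ∫_0^π u² dx = 2*π + 25*π/2 + 0 = 29*π/2.
  (u')² squared terms: (-8)²·∫sin(4x)² dx = 64·π/2 = 32*π;  (20)²·∫cos(4x)² dx = 400·π/2 = 200*π.
  (u')² cross terms: 2·(-8)·(20)·∫sin(4x)·cos(4x) dx = -320·(0) = 0.
  So ∫_0^π (u')² dx = 32*π + 200*π + 0 = 232*π.
||u||_{H^1}^2 = (29*π/2) + (232*π) = 493*π/2.


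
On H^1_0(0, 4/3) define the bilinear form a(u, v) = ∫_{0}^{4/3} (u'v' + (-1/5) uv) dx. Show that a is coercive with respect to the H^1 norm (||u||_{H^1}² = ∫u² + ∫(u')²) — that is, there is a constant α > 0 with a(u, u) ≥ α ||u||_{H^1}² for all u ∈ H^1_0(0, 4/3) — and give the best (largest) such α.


α = (-16 + 45*π^2)/(5*(16 + 9*π^2))

Coercivity of a(·,·) on H^1_0(0, 4/3) means a(u, u) ≥ α ||u||_{H^1}² for every u ∈ H^1_0.
The interval has length L = 4/3, and Poincaré/coercivity depend only on L. Here a(u, u) = ∫(u')² + (-1/5)·∫u².
Here c = -1/5 < 0 with |c| < (π/L)² = 9*π^2/16, so coercivity still holds. The condition a(u,u) ≥ α||u||_{H^1}² reads (1−α)∫(u')² ≥ (α−c)∫u². Any admissible α is ≤ 1 (rapidly oscillating u have ∫u²/∫(u')² → 0), and α = 1 would force 0 ≥ (1−c)∫u², impossible since c < 1; so 1−α > 0. By the sharp Poincaré inequality on H^1_0 of an interval of length L, ∫(u')² ≥ (π/L)²∫u² with equality for the first sine mode sin(π(x−x₀)/L) (x₀ the left endpoint), so the inequality holds for all u iff (1−α)(π/L)² ≥ α − c, i.e. α ≤ ((π/L)² + c)/((π/L)² + 1) = (1 + c(L/π)²)/(1 + (L/π)²). (Direct route, valid since c ≤ 0: Poincaré gives c∫u² ≥ c(L/π)²∫(u')², so a(u,u) ≥ (1 + c(L/π)²)∫(u')², while ||u||_{H^1}² ≤ (1 + (L/π)²)∫(u')²; dividing yields the same α.) With (π/L)² = 9*π^2/16 and c = -1/5, the largest admissible constant is α = ((π/L)² + c)/((π/L)² + 1).
Simplifying, α = (-16 + 45*π^2)/(5*(16 + 9*π^2)).


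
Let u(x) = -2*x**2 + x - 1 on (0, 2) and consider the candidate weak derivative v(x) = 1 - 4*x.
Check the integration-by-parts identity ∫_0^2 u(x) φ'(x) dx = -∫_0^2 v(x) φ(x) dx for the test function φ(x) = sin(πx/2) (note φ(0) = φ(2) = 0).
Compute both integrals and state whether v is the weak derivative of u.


LHS = 12/π, RHS = 12/π. Yes, v = u' weakly.

u(x) = -2*x**2 + x - 1, classical derivative u'(x) = 1 - 4*x.
φ(x) = sin(πx/2), so φ'(x) = π*cos(π*x/2)/2.
Note φ(0) = φ(2) = 0, so the boundary term u·φ vanishes.
LHS = ∫_0^2 u(x) φ'(x) dx = ∫_0^2 (-π*x^2*cos(π*x/2) + π*x*cos(π*x/2)/2 - π*cos(π*x/2)/2) dx. Term by term:
  ∫_0^2 -π*cos(π*x/2)/2 dx = 0;  ∫_0^2 π*x*cos(π*x/2)/2 dx = -4/π;  ∫_0^2 -π*x^2*cos(π*x/2) dx = 16/π.
Sum: 0 − 4/π + 16/π = 12/π.
So LHS = 12/π.
∫_0^2 v(x) φ(x) dx = ∫_0^2 (-4*x*sin(π*x/2) + sin(π*x/2)) dx. Term by term:
  ∫_0^2 -4*x*sin(π*x/2) dx = -16/π;  ∫_0^2 sin(π*x/2) dx = 4/π.
Sum: -16/π + 4/π = -12/π.
So RHS = -∫_0^2 v(x) φ(x) dx = 12/π.
LHS = RHS, so the identity holds for this test φ.
Moreover u is smooth here and v(x) = u'(x) = 1 - 4*x pointwise, so the identity holds for every test function. Hence v is the weak derivative of u.


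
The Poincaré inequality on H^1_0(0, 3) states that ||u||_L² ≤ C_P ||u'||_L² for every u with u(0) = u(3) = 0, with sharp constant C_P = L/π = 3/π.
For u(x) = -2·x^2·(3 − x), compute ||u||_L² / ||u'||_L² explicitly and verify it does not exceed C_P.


||u||_L² / ||u'||_L² = 3*sqrt(14)/14 < C_P = 3/π.

u(x) = -2·x^2·(3 − x), so u'(x) = 6*x*(x - 2).
u(x) = -2·x^2·(3 − x) vanishes at x = 0 and x = 3, so u ∈ H^1_0(0, 3). Differentiate via the product rule and integrate the resulting polynomials term by term.
  ∫_0^3 u² dx = ∫_0^3 (4*x^6 - 24*x^5 + 36*x^4) dx. Term by term:
    ∫_0^3 4*x^6 dx = 8748/7;  ∫_0^3 -24*x^5 dx = -2916;  ∫_0^3 36*x^4 dx = 8748/5.
  Sum: 8748/7 − 2916 + 8748/5 = 2916/35.
  ∫_0^3 (u')² dx = ∫_0^3 (36*x^4 - 144*x^3 + 144*x^2) dx. Term by term:
    ∫_0^3 36*x^4 dx = 8748/5;  ∫_0^3 -144*x^3 dx = -2916;  ∫_0^3 144*x^2 dx = 1296.
  Sum: 8748/5 − 2916 + 1296 = 648/5.
∫_0^3 u² dx = 2916/35, so ||u||_L² = 54*sqrt(35)/35.
∫_0^3 (u')² dx = 648/5, so ||u'||_L² = 18*sqrt(10)/5.
Ratio ||u||_L² / ||u'||_L² = 3*sqrt(14)/14.
Sharp Poincaré constant on H^1_0(0, 3) is C_P = L/π = 3/π, achieved by sin(π/3·x).
A polynomial bump cannot attain the sharp Poincaré constant (only the first sine eigenfunction does), so the ratio is strictly less than C_P, consistent with ||u||_L² ≤ C_P ||u'||_L².


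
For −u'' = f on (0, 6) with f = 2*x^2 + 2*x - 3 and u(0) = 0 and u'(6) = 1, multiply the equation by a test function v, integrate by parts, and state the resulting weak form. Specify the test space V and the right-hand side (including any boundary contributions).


V = {v ∈ H^1(0, 6) : v(0) = 0} (test functions vanish at x = 0 where u is specified); weak form: ∫_0^6 u'v' dx = ∫_0^6 (2*x^2 + 2*x - 3) v dx + v(6) for all v ∈ V.

Multiply both sides by a test function v and integrate from 0 to 6:
  ∫_0^6 −u''(x) v(x) dx = ∫_0^6 f(x) v(x) dx.
Integrate the LHS by parts once:
  ∫_0^6 −u'' v dx = −[u'(x) v(x)]_0^6 + ∫_0^6 u'(x) v'(x) dx.
Thus ∫_0^6 u'(x) v'(x) dx = ∫_0^6 f(x) v(x) dx + [u'(x) v(x)]_0^6.
Choose V so that boundary terms are either known or forced to vanish.
Mixed BC: u(0) = 0 (Dirichlet) and u'(6) = 1 (Neumann). Define V = {v ∈ H^1(0, 6) : v(0) = 0}. Then [u' v]_0^6 = u'(6)·v(6) − u'(0)·0 = v(6).
Weak formulation: find u (satisfying any essential BC) such that ∫_0^6 u'(x) v'(x) dx = ∫_0^6 f v dx + v(6) for all v ∈ V (Dirichlet at 0 absorbed into V; Neumann datum at x = 6 contributes the boundary term).
Substituting f(x) = 2*x^2 + 2*x - 3, the right-hand side is ∫_0^6 (2*x^2 + 2*x - 3) v dx + v(6).


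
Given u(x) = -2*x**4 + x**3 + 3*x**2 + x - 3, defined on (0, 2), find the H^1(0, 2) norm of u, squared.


||u||_{H^1}^2 = 109336/315

The H^1 norm (squared) on an interval (0, L) is
  ||u||_{H^1}^2 = ∫_0^L u(x)^2 dx + ∫_0^L u'(x)^2 dx.
Compute u'(x) = -8*x**3 + 3*x**2 + 6*x + 1.
Then u(x)^2 = 4*x**8 - 4*x**7 - 11*x**6 + 2*x**5 + 23*x**4 - 17*x**2 - 6*x + 9 and u'(x)^2 = 64*x**6 - 48*x**5 - 87*x**4 + 20*x**3 + 42*x**2 + 12*x + 1.
Integrate each monomial from 0 to 2 using ∫_0^2 c·x^n dx = c·2^(n+1)/(n+1):
  ∫_0^2 u(x)^2 dx = ∫_0^2 (4*x^8 - 4*x^7 - 11*x^6 + 2*x^5 + 23*x^4 - 17*x^2 - 6*x + 9) dx. Term by term:
    ∫_0^2 4*x^8 dx = 2048/9;  ∫_0^2 -4*x^7 dx = -128;  ∫_0^2 -11*x^6 dx = -1408/7;
    ∫_0^2 2*x^5 dx = 64/3;  ∫_0^2 23*x^4 dx = 736/5;  ∫_0^2 -17*x^2 dx = -136/3;
    ∫_0^2 -6*x dx = -12;  ∫_0^2 9 dx = 18.
  Sum: 2048/9 − 128 − 1408/7 + 64/3 + 736/5 − 136/3 − 12 + 18 = 8698/315.
  ∫_0^2 u'(x)^2 dx = ∫_0^2 (64*x^6 - 48*x^5 - 87*x^4 + 20*x^3 + 42*x^2 + 12*x + 1) dx. Term by term:
    ∫_0^2 64*x^6 dx = 8192/7;  ∫_0^2 -48*x^5 dx = -512;  ∫_0^2 -87*x^4 dx = -2784/5;
    ∫_0^2 20*x^3 dx = 80;  ∫_0^2 42*x^2 dx = 112;  ∫_0^2 12*x dx = 24;
    ∫_0^2 1 dx = 2.
  Sum: 8192/7 − 512 − 2784/5 + 80 + 112 + 24 + 2 = 11182/35.
Adding: ||u||_{H^1}^2 = 8698/315 + 11182/35 = 109336/315.


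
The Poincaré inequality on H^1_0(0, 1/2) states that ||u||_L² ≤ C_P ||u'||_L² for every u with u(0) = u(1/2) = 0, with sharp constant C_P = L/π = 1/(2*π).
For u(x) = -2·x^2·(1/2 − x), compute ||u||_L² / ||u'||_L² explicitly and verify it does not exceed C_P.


||u||_L² / ||u'||_L² = sqrt(14)/28 < C_P = 1/(2*π).

u(x) = -2·x^2·(1/2 − x), so u'(x) = 2*x*(3*x - 1).
u(x) = -2·x^2·(1/2 − x) vanishes at x = 0 and x = 1/2, so u ∈ H^1_0(0, 1/2). Differentiate via the product rule and integrate the resulting polynomials term by term.
  ∫_0^1/2 u² dx = ∫_0^1/2 (4*x^6 - 4*x^5 + x^4) dx. Term by term:
    ∫_0^1/2 4*x^6 dx = 1/224;  ∫_0^1/2 -4*x^5 dx = -1/96;  ∫_0^1/2 x^4 dx = 1/160.
  Sum: 1/224 − 1/96 + 1/160 = 1/3360.
  ∫_0^1/2 (u')² dx = ∫_0^1/2 (36*x^4 - 24*x^3 + 4*x^2) dx. Term by term:
    ∫_0^1/2 36*x^4 dx = 9/40;  ∫_0^1/2 -24*x^3 dx = -3/8;  ∫_0^1/2 4*x^2 dx = 1/6.
  Sum: 9/40 − 3/8 + 1/6 = 1/60.
∫_0^1/2 u² dx = 1/3360, so ||u||_L² = sqrt(210)/840.
∫_0^1/2 (u')² dx = 1/60, so ||u'||_L² = sqrt(15)/30.
Ratio ||u||_L² / ||u'||_L² = sqrt(14)/28.
Sharp Poincaré constant on H^1_0(0, 1/2) is C_P = L/π = 1/(2*π), achieved by sin(2*π·x).
A polynomial bump cannot attain the sharp Poincaré constant (only the first sine eigenfunction does), so the ratio is strictly less than C_P, consistent with ||u||_L² ≤ C_P ||u'||_L².


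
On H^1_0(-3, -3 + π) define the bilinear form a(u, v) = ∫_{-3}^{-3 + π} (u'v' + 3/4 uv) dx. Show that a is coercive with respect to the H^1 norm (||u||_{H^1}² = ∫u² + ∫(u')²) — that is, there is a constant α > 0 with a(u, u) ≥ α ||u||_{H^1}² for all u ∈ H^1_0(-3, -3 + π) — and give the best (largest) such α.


α = 7/8

Coercivity of a(·,·) on H^1_0(-3, -3 + π) means a(u, u) ≥ α ||u||_{H^1}² for every u ∈ H^1_0.
The interval has length L = π, and Poincaré/coercivity depend only on L. Here a(u, u) = ∫(u')² + (3/4)·∫u².
Here 0 < c = 3/4 < 1. The condition a(u,u) ≥ α||u||_{H^1}² reads (1−α)∫(u')² ≥ (α−c)∫u². Any admissible α is ≤ 1 (rapidly oscillating u have ∫u²/∫(u')² → 0), and α = 1 would force 0 ≥ (1−c)∫u², impossible since c < 1; so 1−α > 0. By the sharp Poincaré inequality on H^1_0 of an interval of length L, ∫(u')² ≥ (π/L)²∫u² with equality for the first sine mode sin(π(x−x₀)/L) (x₀ the left endpoint), so the inequality holds for all u iff (1−α)(π/L)² ≥ α − c, i.e. α ≤ ((π/L)² + c)/((π/L)² + 1) = (1 + c(L/π)²)/(1 + (L/π)²). With (π/L)² = 1 and c = 3/4, the largest admissible constant is α = ((π/L)² + c)/((π/L)² + 1).
Simplifying, α = 7/8.


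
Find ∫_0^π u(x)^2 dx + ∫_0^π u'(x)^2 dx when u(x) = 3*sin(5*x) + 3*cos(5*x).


||u||_{H^1(0,π)}^2 = 234*π

u'(x) = -15*sin(5*x) + 15*cos(5*x).
Expand u² and (u')² and integrate term by term on (0, π), using: for integers n ≥ 1, ∫_0^π sin²(nx) dx = ∫_0^π cos²(nx) dx = π/2; for n ≠ n', ∫_0^π sin(nx)sin(n'x) dx = ∫_0^π cos(nx)cos(n'x) dx = 0; and by product-to-sum, ∫_0^π sin(nx)cos(n'x) dx = ½∫_0^π [sin((n+n')x) + sin((n−n')x)] dx, which is 0 when n+n' is even and 2n/(n²−n'²) when n+n' is odd (it need not vanish on (0, π)).
  u² squared terms: (3)²·∫cos(5x)² dx = 9·π/2 = 9*π/2;  (3)²·∫sin(5x)² dx = 9·π/2 = 9*π/2.
  u² cross terms: 2·(3)·(3)·∫cos(5x)·sin(5x) dx = 18·(0) = 0.
  So ∫_0^π u² dx = 9*π/2 + 9*π/2 + 0 = 9*π.
  (u')² squared terms: (-15)²·∫sin(5x)² dx = 225·π/2 = 225*π/2;  (15)²·∫cos(5x)² dx = 225·π/2 = 225*π/2.
  (u')² cross terms: 2·(-15)·(15)·∫sin(5x)·cos(5x) dx = -450·(0) = 0.
  So ∫_0^π (u')² dx = 225*π/2 + 225*π/2 + 0 = 225*π.
||u||_{H^1}^2 = (9*π) + (225*π) = 234*π.


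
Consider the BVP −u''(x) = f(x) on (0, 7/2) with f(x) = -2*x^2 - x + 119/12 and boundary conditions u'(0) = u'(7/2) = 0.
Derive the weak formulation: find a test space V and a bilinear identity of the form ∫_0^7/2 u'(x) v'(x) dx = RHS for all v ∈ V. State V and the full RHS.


V = H^1(0, 7/2) (no boundary constraint on v; u is determined up to an additive constant); weak form: ∫_0^7/2 u'v' dx = ∫_0^7/2 (-2*x^2 - x + 119/12) v dx for all v ∈ V.

Multiply both sides by a test function v and integrate from 0 to 7/2:
  ∫_0^7/2 −u''(x) v(x) dx = ∫_0^7/2 f(x) v(x) dx.
Integrate the LHS by parts once:
  ∫_0^7/2 −u'' v dx = −[u'(x) v(x)]_0^7/2 + ∫_0^7/2 u'(x) v'(x) dx.
Thus ∫_0^7/2 u'(x) v'(x) dx = ∫_0^7/2 f(x) v(x) dx + [u'(x) v(x)]_0^7/2.
Choose V so that boundary terms are either known or forced to vanish.
u has homogeneous Neumann: u'(0) = u'(7/2) = 0. So [u' v]_0^7/2 = 0·v(7/2) − 0·v(0) = 0 for any v; take V = H^1(0, 7/2).
Weak formulation: find u (satisfying any essential BC) such that ∫_0^7/2 u'(x) v'(x) dx = ∫_0^7/2 f v dx for all v ∈ V (homogeneous Neumann, so boundary terms vanish).
Substituting f(x) = -2*x^2 - x + 119/12, the right-hand side is ∫_0^7/2 (-2*x^2 - x + 119/12) v dx.
Compatibility check (pure Neumann): taking v ≡ 1 ∈ V gives 0 = ∫_0^7/2 f dx + (0) − (0), i.e. ∫_0^7/2 f dx must equal u'(0) − u'(7/2) = 0. Indeed ∫_0^7/2 (-2*x^2 - x + 119/12) dx = 0, so the data are compatible. The solution is then unique only up to an additive constant (fix it e.g. by requiring ∫_0^7/2 u dx = 0).


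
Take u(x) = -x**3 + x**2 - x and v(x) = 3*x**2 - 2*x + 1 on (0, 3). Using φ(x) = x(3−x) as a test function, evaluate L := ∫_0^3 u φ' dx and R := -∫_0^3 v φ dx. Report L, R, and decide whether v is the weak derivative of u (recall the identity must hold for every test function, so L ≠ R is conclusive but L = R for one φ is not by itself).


LHS = 549/20, RHS = -549/20. No, v is not the weak derivative of u.

u(x) = -x**3 + x**2 - x, classical derivative u'(x) = -3*x**2 + 2*x - 1.
φ(x) = x(3−x), so φ'(x) = 3 - 2*x.
Note φ(0) = φ(3) = 0, so the boundary term u·φ vanishes.
LHS = ∫_0^3 u(x) φ'(x) dx = ∫_0^3 (2*x^4 - 5*x^3 + 5*x^2 - 3*x) dx. Term by term:
  ∫_0^3 2*x^4 dx = 486/5;  ∫_0^3 -5*x^3 dx = -405/4;  ∫_0^3 5*x^2 dx = 45;
  ∫_0^3 -3*x dx = -27/2.
Sum: 486/5 − 405/4 + 45 − 27/2 = 549/20.
So LHS = 549/20.
∫_0^3 v(x) φ(x) dx = ∫_0^3 (-3*x^4 + 11*x^3 - 7*x^2 + 3*x) dx. Term by term:
  ∫_0^3 -3*x^4 dx = -729/5;  ∫_0^3 11*x^3 dx = 891/4;  ∫_0^3 -7*x^2 dx = -63;
  ∫_0^3 3*x dx = 27/2.
Sum: -729/5 + 891/4 − 63 + 27/2 = 549/20.
So RHS = -∫_0^3 v(x) φ(x) dx = -549/20.
LHS − RHS = 549/10 ≠ 0, so the identity fails.
(For a valid weak derivative the identity must hold for EVERY test function, in particular this one. The failure shows v is NOT the weak derivative of u.)
Correct weak derivative would be u'(x) = -3*x**2 + 2*x - 1.


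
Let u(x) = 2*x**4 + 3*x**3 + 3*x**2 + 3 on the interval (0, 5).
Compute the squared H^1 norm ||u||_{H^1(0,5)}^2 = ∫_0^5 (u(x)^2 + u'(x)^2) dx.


||u||_{H^1}^2 = 187126460/63

The H^1 norm (squared) on an interval (0, L) is
  ||u||_{H^1}^2 = ∫_0^L u(x)^2 dx + ∫_0^L u'(x)^2 dx.
Compute u'(x) = 8*x**3 + 9*x**2 + 6*x.
Then u(x)^2 = 4*x**8 + 12*x**7 + 21*x**6 + 18*x**5 + 21*x**4 + 18*x**3 + 18*x**2 + 9 and u'(x)^2 = 64*x**6 + 144*x**5 + 177*x**4 + 108*x**3 + 36*x**2.
Integrate each monomial from 0 to 5 using ∫_0^5 c·x^n dx = c·5^(n+1)/(n+1):
  ∫_0^5 u(x)^2 dx = ∫_0^5 (4*x^8 + 12*x^7 + 21*x^6 + 18*x^5 + 21*x^4 + 18*x^3 + 18*x^2 + 9) dx. Term by term:
    ∫_0^5 4*x^8 dx = 7812500/9;  ∫_0^5 12*x^7 dx = 1171875/2;  ∫_0^5 21*x^6 dx = 234375;
    ∫_0^5 18*x^5 dx = 46875;  ∫_0^5 21*x^4 dx = 13125;  ∫_0^5 18*x^3 dx = 5625/2;
    ∫_0^5 18*x^2 dx = 750;  ∫_0^5 9 dx = 45.
  Sum: 7812500/9 + 1171875/2 + 234375 + 46875 + 13125 + 5625/2 + 750 + 45 = 15767780/9.
  ∫_0^5 u'(x)^2 dx = ∫_0^5 (64*x^6 + 144*x^5 + 177*x^4 + 108*x^3 + 36*x^2) dx. Term by term:
    ∫_0^5 64*x^6 dx = 5000000/7;  ∫_0^5 144*x^5 dx = 375000;  ∫_0^5 177*x^4 dx = 110625;
    ∫_0^5 108*x^3 dx = 16875;  ∫_0^5 36*x^2 dx = 1500.
  Sum: 5000000/7 + 375000 + 110625 + 16875 + 1500 = 8528000/7.
Adding: ||u||_{H^1}^2 = 15767780/9 + 8528000/7 = 187126460/63.


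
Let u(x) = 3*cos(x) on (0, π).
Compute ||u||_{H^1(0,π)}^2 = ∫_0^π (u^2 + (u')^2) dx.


||u||_{H^1(0,π)}^2 = 9*π

u'(x) = -3*sin(x).
Expand u² and (u')² and integrate term by term on (0, π), using: for integers n ≥ 1, ∫_0^π sin²(nx) dx = ∫_0^π cos²(nx) dx = π/2; for n ≠ n', ∫_0^π sin(nx)sin(n'x) dx = ∫_0^π cos(nx)cos(n'x) dx = 0; and by product-to-sum, ∫_0^π sin(nx)cos(n'x) dx = ½∫_0^π [sin((n+n')x) + sin((n−n')x)] dx, which is 0 when n+n' is even and 2n/(n²−n'²) when n+n' is odd (it need not vanish on (0, π)).
  u² squared terms: (3)²·∫cos(x)² dx = 9·π/2 = 9*π/2.
  So ∫_0^π u² dx = 9*π/2.
  (u')² squared terms: (-3)²·∫sin(x)² dx = 9·π/2 = 9*π/2.
  So ∫_0^π (u')² dx = 9*π/2.
||u||_{H^1}^2 = (9*π/2) + (9*π/2) = 9*π.


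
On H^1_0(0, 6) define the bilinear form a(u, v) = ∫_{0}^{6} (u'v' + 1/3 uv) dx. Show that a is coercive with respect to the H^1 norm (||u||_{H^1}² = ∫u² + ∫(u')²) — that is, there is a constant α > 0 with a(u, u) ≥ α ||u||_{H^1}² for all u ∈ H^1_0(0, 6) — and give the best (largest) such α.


α = (π^2 + 12)/(π^2 + 36)

Coercivity of a(·,·) on H^1_0(0, 6) means a(u, u) ≥ α ||u||_{H^1}² for every u ∈ H^1_0.
The interval has length L = 6, and Poincaré/coercivity depend only on L. Here a(u, u) = ∫(u')² + (1/3)·∫u².
Here 0 < c = 1/3 < 1. The condition a(u,u) ≥ α||u||_{H^1}² reads (1−α)∫(u')² ≥ (α−c)∫u². Any admissible α is ≤ 1 (rapidly oscillating u have ∫u²/∫(u')² → 0), and α = 1 would force 0 ≥ (1−c)∫u², impossible since c < 1; so 1−α > 0. By the sharp Poincaré inequality on H^1_0 of an interval of length L, ∫(u')² ≥ (π/L)²∫u² with equality for the first sine mode sin(π(x−x₀)/L) (x₀ the left endpoint), so the inequality holds for all u iff (1−α)(π/L)² ≥ α − c, i.e. α ≤ ((π/L)² + c)/((π/L)² + 1) = (1 + c(L/π)²)/(1 + (L/π)²). With (π/L)² = π^2/36 and c = 1/3, the largest admissible constant is α = ((π/L)² + c)/((π/L)² + 1).
Simplifying, α = (π^2 + 12)/(π^2 + 36).


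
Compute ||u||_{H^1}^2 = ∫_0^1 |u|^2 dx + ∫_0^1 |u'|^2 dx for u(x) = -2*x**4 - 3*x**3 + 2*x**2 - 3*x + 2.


||u||_{H^1}^2 = 33661/630

The H^1 norm (squared) on an interval (0, L) is
  ||u||_{H^1}^2 = ∫_0^L u(x)^2 dx + ∫_0^L u'(x)^2 dx.
Compute u'(x) = -8*x**3 - 9*x**2 + 4*x - 3.
Then u(x)^2 = 4*x**8 + 12*x**7 + x**6 + 14*x**4 - 24*x**3 + 17*x**2 - 12*x + 4 and u'(x)^2 = 64*x**6 + 144*x**5 + 17*x**4 - 24*x**3 + 70*x**2 - 24*x + 9.
Integrate each monomial from 0 to 1 using ∫_0^1 c·x^n dx = c·1^(n+1)/(n+1):
  ∫_0^1 u(x)^2 dx = ∫_0^1 (4*x^8 + 12*x^7 + x^6 + 14*x^4 - 24*x^3 + 17*x^2 - 12*x + 4) dx. Term by term:
    ∫_0^1 4*x^8 dx = 4/9;  ∫_0^1 12*x^7 dx = 3/2;  ∫_0^1 x^6 dx = 1/7;
    ∫_0^1 14*x^4 dx = 14/5;  ∫_0^1 -24*x^3 dx = -6;  ∫_0^1 17*x^2 dx = 17/3;
    ∫_0^1 -12*x dx = -6;  ∫_0^1 4 dx = 4.
  Sum: 4/9 + 3/2 + 1/7 + 14/5 − 6 + 17/3 − 6 + 4 = 1609/630.
  ∫_0^1 u'(x)^2 dx = ∫_0^1 (64*x^6 + 144*x^5 + 17*x^4 - 24*x^3 + 70*x^2 - 24*x + 9) dx. Term by term:
    ∫_0^1 64*x^6 dx = 64/7;  ∫_0^1 144*x^5 dx = 24;  ∫_0^1 17*x^4 dx = 17/5;
    ∫_0^1 -24*x^3 dx = -6;  ∫_0^1 70*x^2 dx = 70/3;  ∫_0^1 -24*x dx = -12;
    ∫_0^1 9 dx = 9.
  Sum: 64/7 + 24 + 17/5 − 6 + 70/3 − 12 + 9 = 5342/105.
Adding: ||u||_{H^1}^2 = 1609/630 + 5342/105 = 33661/630.


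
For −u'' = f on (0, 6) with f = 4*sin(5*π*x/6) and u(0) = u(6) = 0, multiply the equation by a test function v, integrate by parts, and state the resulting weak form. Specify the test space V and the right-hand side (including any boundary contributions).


V = H^1_0(0, 6) (so v(0) = v(6) = 0); weak form: ∫_0^6 u'v' dx = ∫_0^6 (4*sin(5*π*x/6)) v dx for all v ∈ V.

Multiply both sides by a test function v and integrate from 0 to 6:
  ∫_0^6 −u''(x) v(x) dx = ∫_0^6 f(x) v(x) dx.
Integrate the LHS by parts once:
  ∫_0^6 −u'' v dx = −[u'(x) v(x)]_0^6 + ∫_0^6 u'(x) v'(x) dx.
Thus ∫_0^6 u'(x) v'(x) dx = ∫_0^6 f(x) v(x) dx + [u'(x) v(x)]_0^6.
Choose V so that boundary terms are either known or forced to vanish.
u is Dirichlet: u(0) = u(6) = 0. Let V = H^1_0(0, 6); then v(0) = v(6) = 0, and [u' v]_0^6 = 0.
Weak formulation: find u (satisfying any essential BC) such that ∫_0^6 u'(x) v'(x) dx = ∫_0^6 f v dx for all v ∈ V.
Substituting f(x) = 4*sin(5*π*x/6), the right-hand side is ∫_0^6 (4*sin(5*π*x/6)) v dx.


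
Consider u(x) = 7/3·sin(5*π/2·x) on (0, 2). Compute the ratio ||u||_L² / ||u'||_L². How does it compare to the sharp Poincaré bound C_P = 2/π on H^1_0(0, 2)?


||u||_L² / ||u'||_L² = 2/(5*π) < C_P = 2/π.

u(x) = 7/3·sin(5*π/2·x), so u'(x) = 35*π*cos(5*π*x/2)/6.
Writing u(x) = A·sin(kπx/L) with A = 7/3 and k = 5, use ∫_0^L sin²(kπx/L) dx = L/2 and ∫_0^L cos²(kπx/L) dx = L/2.
u² = 49/9·sin²(5*π/2·x) and (u')² = 1225*π^2/36·cos²(5*π/2·x), and each of sin², cos² integrates to L/2 = 1 over (0, 2).
∫_0^2 u² dx = 49/9, so ||u||_L² = 7/3.
∫_0^2 (u')² dx = 1225*π^2/36, so ||u'||_L² = 35*π/6.
Ratio ||u||_L² / ||u'||_L² = 2/(5*π).
Sharp Poincaré constant on H^1_0(0, 2) is C_P = L/π = 2/π, achieved by sin(π/2·x).
This is the k = 5 harmonic; the ratio L/(kπ) is strictly less than C_P = L/π, consistent with the sharp inequality ||u||_L² ≤ C_P ||u'||_L².


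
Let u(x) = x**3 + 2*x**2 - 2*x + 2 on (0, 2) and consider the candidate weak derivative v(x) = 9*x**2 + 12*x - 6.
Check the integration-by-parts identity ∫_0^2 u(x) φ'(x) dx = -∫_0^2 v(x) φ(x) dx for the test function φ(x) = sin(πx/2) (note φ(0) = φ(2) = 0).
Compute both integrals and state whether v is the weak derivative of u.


LHS = -32/π + 96/π^3, RHS = -96/π + 288/π^3. No, v is not the weak derivative of u.

u(x) = x**3 + 2*x**2 - 2*x + 2, classical derivative u'(x) = 3*x**2 + 4*x - 2.
φ(x) = sin(πx/2), so φ'(x) = π*cos(π*x/2)/2.
Note φ(0) = φ(2) = 0, so the boundary term u·φ vanishes.
LHS = ∫_0^2 u(x) φ'(x) dx = ∫_0^2 (π*x^3*cos(π*x/2)/2 + π*x^2*cos(π*x/2) - π*x*cos(π*x/2) + π*cos(π*x/2)) dx. Term by term:
  ∫_0^2 π*cos(π*x/2) dx = 0;  ∫_0^2 π*x^2*cos(π*x/2) dx = -16/π;  ∫_0^2 π*x^3*cos(π*x/2)/2 dx = -24/π + 96/π^3;
  ∫_0^2 -π*x*cos(π*x/2) dx = 8/π.
Sum: 0 − 16/π + -24/π + 96/π^3 + 8/π = -32/π + 96/π^3.
So LHS = -32/π + 96/π^3.
∫_0^2 v(x) φ(x) dx = ∫_0^2 (9*x^2*sin(π*x/2) + 12*x*sin(π*x/2) - 6*sin(π*x/2)) dx. Term by term:
  ∫_0^2 -6*sin(π*x/2) dx = -24/π;  ∫_0^2 9*x^2*sin(π*x/2) dx = -288/π^3 + 72/π;  ∫_0^2 12*x*sin(π*x/2) dx = 48/π.
Sum: -24/π + -288/π^3 + 72/π + 48/π = -288/π^3 + 96/π.
So RHS = -∫_0^2 v(x) φ(x) dx = -96/π + 288/π^3.
LHS − RHS = -192/π^3 + 64/π ≠ 0, so the identity fails.
(For a valid weak derivative the identity must hold for EVERY test function, in particular this one. The failure shows v is NOT the weak derivative of u.)
Correct weak derivative would be u'(x) = 3*x**2 + 4*x - 2.


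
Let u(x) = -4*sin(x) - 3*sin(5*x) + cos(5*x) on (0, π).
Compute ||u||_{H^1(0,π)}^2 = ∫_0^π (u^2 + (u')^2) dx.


||u||_{H^1(0,π)}^2 = 146*π

u'(x) = -5*sin(5*x) - 4*cos(x) - 15*cos(5*x).
Expand u² and (u')² and integrate term by term on (0, π), using: for integers n ≥ 1, ∫_0^π sin²(nx) dx = ∫_0^π cos²(nx) dx = π/2; for n ≠ n', ∫_0^π sin(nx)sin(n'x) dx = ∫_0^π cos(nx)cos(n'x) dx = 0; and by product-to-sum, ∫_0^π sin(nx)cos(n'x) dx = ½∫_0^π [sin((n+n')x) + sin((n−n')x)] dx, which is 0 when n+n' is even and 2n/(n²−n'²) when n+n' is odd (it need not vanish on (0, π)).
  u² squared terms: (-4)²·∫sin(x)² dx = 16·π/2 = 8*π;  (-3)²·∫sin(5x)² dx = 9·π/2 = 9*π/2;  (1)²·∫cos(5x)² dx = 1·π/2 = π/2.
  u² cross terms: 2·(-4)·(-3)·∫sin(x)·sin(5x) dx = 24·(0) = 0;  2·(-4)·(1)·∫sin(x)·cos(5x) dx = -8·(0) = 0;  2·(-3)·(1)·∫sin(5x)·cos(5x) dx = -6·(0) = 0.
  So ∫_0^π u² dx = 8*π + 9*π/2 + π/2 + 0 + 0 + 0 = 13*π.
  (u')² squared terms: (-15)²·∫cos(5x)² dx = 225·π/2 = 225*π/2;  (-5)²·∫sin(5x)² dx = 25·π/2 = 25*π/2;  (-4)²·∫cos(x)² dx = 16·π/2 = 8*π.
  (u')² cross terms: 2·(-15)·(-5)·∫cos(5x)·sin(5x) dx = 150·(0) = 0;  2·(-15)·(-4)·∫cos(5x)·cos(x) dx = 120·(0) = 0;  2·(-5)·(-4)·∫sin(5x)·cos(x) dx = 40·(0) = 0.
  So ∫_0^π (u')² dx = 225*π/2 + 25*π/2 + 8*π + 0 + 0 + 0 = 133*π.
||u||_{H^1}^2 = (13*π) + (133*π) = 146*π.


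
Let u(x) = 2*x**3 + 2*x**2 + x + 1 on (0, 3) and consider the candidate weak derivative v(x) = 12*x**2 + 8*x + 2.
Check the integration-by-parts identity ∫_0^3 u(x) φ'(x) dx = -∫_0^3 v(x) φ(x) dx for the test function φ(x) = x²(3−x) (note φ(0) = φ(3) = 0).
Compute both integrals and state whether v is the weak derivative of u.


LHS = -4023/20, RHS = -4023/10. No, v is not the weak derivative of u.

u(x) = 2*x**3 + 2*x**2 + x + 1, classical derivative u'(x) = 6*x**2 + 4*x + 1.
φ(x) = x²(3−x), so φ'(x) = 3*x*(2 - x).
Note φ(0) = φ(3) = 0, so the boundary term u·φ vanishes.
LHS = ∫_0^3 u(x) φ'(x) dx = ∫_0^3 (-6*x^5 + 6*x^4 + 9*x^3 + 3*x^2 + 6*x) dx. Term by term:
  ∫_0^3 -6*x^5 dx = -729;  ∫_0^3 6*x^4 dx = 1458/5;  ∫_0^3 9*x^3 dx = 729/4;
  ∫_0^3 3*x^2 dx = 27;  ∫_0^3 6*x dx = 27.
Sum: -729 + 1458/5 + 729/4 + 27 + 27 = -4023/20.
So LHS = -4023/20.
∫_0^3 v(x) φ(x) dx = ∫_0^3 (-12*x^5 + 28*x^4 + 22*x^3 + 6*x^2) dx. Term by term:
  ∫_0^3 -12*x^5 dx = -1458;  ∫_0^3 28*x^4 dx = 6804/5;  ∫_0^3 22*x^3 dx = 891/2;
  ∫_0^3 6*x^2 dx = 54.
Sum: -1458 + 6804/5 + 891/2 + 54 = 4023/10.
So RHS = -∫_0^3 v(x) φ(x) dx = -4023/10.
LHS − RHS = 4023/20 ≠ 0, so the identity fails.
(For a valid weak derivative the identity must hold for EVERY test function, in particular this one. The failure shows v is NOT the weak derivative of u.)
Correct weak derivative would be u'(x) = 6*x**2 + 4*x + 1.


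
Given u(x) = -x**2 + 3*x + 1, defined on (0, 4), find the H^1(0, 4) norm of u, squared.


||u||_{H^1}^2 = 712/15

The H^1 norm (squared) on an interval (0, L) is
  ||u||_{H^1}^2 = ∫_0^L u(x)^2 dx + ∫_0^L u'(x)^2 dx.
Compute u'(x) = 3 - 2*x.
Then u(x)^2 = x**4 - 6*x**3 + 7*x**2 + 6*x + 1 and u'(x)^2 = 4*x**2 - 12*x + 9.
Integrate each monomial from 0 to 4 using ∫_0^4 c·x^n dx = c·4^(n+1)/(n+1):
  ∫_0^4 u(x)^2 dx = ∫_0^4 (x^4 - 6*x^3 + 7*x^2 + 6*x + 1) dx. Term by term:
    ∫_0^4 x^4 dx = 1024/5;  ∫_0^4 -6*x^3 dx = -384;  ∫_0^4 7*x^2 dx = 448/3;
    ∫_0^4 6*x dx = 48;  ∫_0^4 1 dx = 4.
  Sum: 1024/5 − 384 + 448/3 + 48 + 4 = 332/15.
  ∫_0^4 u'(x)^2 dx = ∫_0^4 (4*x^2 - 12*x + 9) dx. Term by term:
    ∫_0^4 4*x^2 dx = 256/3;  ∫_0^4 -12*x dx = -96;  ∫_0^4 9 dx = 36.
  Sum: 256/3 − 96 + 36 = 76/3.
Adding: ||u||_{H^1}^2 = 332/15 + 76/3 = 712/15.


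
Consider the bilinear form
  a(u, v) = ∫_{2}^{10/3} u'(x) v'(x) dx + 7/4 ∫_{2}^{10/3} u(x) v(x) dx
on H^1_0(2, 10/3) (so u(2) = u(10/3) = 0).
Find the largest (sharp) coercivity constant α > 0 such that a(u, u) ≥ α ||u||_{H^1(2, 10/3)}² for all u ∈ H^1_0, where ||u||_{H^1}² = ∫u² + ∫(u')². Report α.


α = 1

Coercivity of a(·,·) on H^1_0(2, 10/3) means a(u, u) ≥ α ||u||_{H^1}² for every u ∈ H^1_0.
The interval has length L = 4/3, and Poincaré/coercivity depend only on L. Here a(u, u) = ∫(u')² + (7/4)·∫u².
Here c = 7/4 ≥ 1, so a(u,u) = ∫(u')² + c∫u² ≥ ∫(u')² + ∫u² = ||u||_{H^1}², i.e. α = 1 works. No larger α is possible: a(u,u) ≥ α||u||_{H^1}² means (1−α)∫(u')² ≥ (α−c)∫u², and for the modes u_n = sin(nπ(x−x₀)/L) (x₀ the left endpoint) one has ∫u_n²/∫(u_n')² = (L/(nπ))² → 0, so a(u_n,u_n)/||u_n||_{H^1}² → 1. Hence the optimal constant is α = 1.
Therefore α = 1.


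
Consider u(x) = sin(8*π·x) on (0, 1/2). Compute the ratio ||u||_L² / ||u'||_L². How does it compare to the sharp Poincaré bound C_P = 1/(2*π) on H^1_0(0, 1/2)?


||u||_L² / ||u'||_L² = 1/(8*π) < C_P = 1/(2*π).

u(x) = sin(8*π·x), so u'(x) = 8*π*cos(8*π*x).
Writing u(x) = A·sin(kπx/L) with A = 1 and k = 4, use ∫_0^L sin²(kπx/L) dx = L/2 and ∫_0^L cos²(kπx/L) dx = L/2.
u² = 1·sin²(8*π·x) and (u')² = 64*π^2·cos²(8*π·x), and each of sin², cos² integrates to L/2 = 1/4 over (0, 1/2).
∫_0^1/2 u² dx = 1/4, so ||u||_L² = 1/2.
∫_0^1/2 (u')² dx = 16*π^2, so ||u'||_L² = 4*π.
Ratio ||u||_L² / ||u'||_L² = 1/(8*π).
Sharp Poincaré constant on H^1_0(0, 1/2) is C_P = L/π = 1/(2*π), achieved by sin(2*π·x).
This is the k = 4 harmonic; the ratio L/(kπ) is strictly less than C_P = L/π, consistent with the sharp inequality ||u||_L² ≤ C_P ||u'||_L².


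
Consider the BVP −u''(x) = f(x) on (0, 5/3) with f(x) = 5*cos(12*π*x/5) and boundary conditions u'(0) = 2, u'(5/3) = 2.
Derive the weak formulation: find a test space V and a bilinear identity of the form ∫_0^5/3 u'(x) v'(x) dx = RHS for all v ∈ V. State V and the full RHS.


V = H^1(0, 5/3) (v unrestricted at boundary; u is determined up to an additive constant); weak form: ∫_0^5/3 u'v' dx = ∫_0^5/3 (5*cos(12*π*x/5)) v dx + 2·v(5/3) − 2·v(0) for all v ∈ V.

Multiply both sides by a test function v and integrate from 0 to 5/3:
  ∫_0^5/3 −u''(x) v(x) dx = ∫_0^5/3 f(x) v(x) dx.
Integrate the LHS by parts once:
  ∫_0^5/3 −u'' v dx = −[u'(x) v(x)]_0^5/3 + ∫_0^5/3 u'(x) v'(x) dx.
Thus ∫_0^5/3 u'(x) v'(x) dx = ∫_0^5/3 f(x) v(x) dx + [u'(x) v(x)]_0^5/3.
Choose V so that boundary terms are either known or forced to vanish.
u has inhomogeneous Neumann u'(0) = 2, u'(5/3) = 2. [u' v]_0^5/3 = (2)·v(5/3) − (2)·v(0) = 2·v(5/3) − 2·v(0). Take V = H^1(0, 5/3); boundary term becomes part of RHS.
Weak formulation: find u (satisfying any essential BC) such that ∫_0^5/3 u'(x) v'(x) dx = ∫_0^5/3 f v dx + 2·v(5/3) − 2·v(0) for all v ∈ V (Neumann data are natural BCs: they enter the RHS as boundary terms).
Substituting f(x) = 5*cos(12*π*x/5), the right-hand side is ∫_0^5/3 (5*cos(12*π*x/5)) v dx + 2·v(5/3) − 2·v(0).
Compatibility check (pure Neumann): taking v ≡ 1 ∈ V gives 0 = ∫_0^5/3 f dx + (2) − (2), i.e. ∫_0^5/3 f dx must equal u'(0) − u'(5/3) = 0. Indeed ∫_0^5/3 (5*cos(12*π*x/5)) dx = 0, so the data are compatible. The solution is then unique only up to an additive constant (fix it e.g. by requiring ∫_0^5/3 u dx = 0).


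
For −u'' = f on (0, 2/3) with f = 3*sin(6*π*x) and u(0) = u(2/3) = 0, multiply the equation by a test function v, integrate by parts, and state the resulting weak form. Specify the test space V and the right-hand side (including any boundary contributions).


V = H^1_0(0, 2/3) (so v(0) = v(2/3) = 0); weak form: ∫_0^2/3 u'v' dx = ∫_0^2/3 (3*sin(6*π*x)) v dx for all v ∈ V.

Multiply both sides by a test function v and integrate from 0 to 2/3:
  ∫_0^2/3 −u''(x) v(x) dx = ∫_0^2/3 f(x) v(x) dx.
Integrate the LHS by parts once:
  ∫_0^2/3 −u'' v dx = −[u'(x) v(x)]_0^2/3 + ∫_0^2/3 u'(x) v'(x) dx.
Thus ∫_0^2/3 u'(x) v'(x) dx = ∫_0^2/3 f(x) v(x) dx + [u'(x) v(x)]_0^2/3.
Choose V so that boundary terms are either known or forced to vanish.
u is Dirichlet: u(0) = u(2/3) = 0. Let V = H^1_0(0, 2/3); then v(0) = v(2/3) = 0, and [u' v]_0^2/3 = 0.
Weak formulation: find u (satisfying any essential BC) such that ∫_0^2/3 u'(x) v'(x) dx = ∫_0^2/3 f v dx for all v ∈ V.
Substituting f(x) = 3*sin(6*π*x), the right-hand side is ∫_0^2/3 (3*sin(6*π*x)) v dx.
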